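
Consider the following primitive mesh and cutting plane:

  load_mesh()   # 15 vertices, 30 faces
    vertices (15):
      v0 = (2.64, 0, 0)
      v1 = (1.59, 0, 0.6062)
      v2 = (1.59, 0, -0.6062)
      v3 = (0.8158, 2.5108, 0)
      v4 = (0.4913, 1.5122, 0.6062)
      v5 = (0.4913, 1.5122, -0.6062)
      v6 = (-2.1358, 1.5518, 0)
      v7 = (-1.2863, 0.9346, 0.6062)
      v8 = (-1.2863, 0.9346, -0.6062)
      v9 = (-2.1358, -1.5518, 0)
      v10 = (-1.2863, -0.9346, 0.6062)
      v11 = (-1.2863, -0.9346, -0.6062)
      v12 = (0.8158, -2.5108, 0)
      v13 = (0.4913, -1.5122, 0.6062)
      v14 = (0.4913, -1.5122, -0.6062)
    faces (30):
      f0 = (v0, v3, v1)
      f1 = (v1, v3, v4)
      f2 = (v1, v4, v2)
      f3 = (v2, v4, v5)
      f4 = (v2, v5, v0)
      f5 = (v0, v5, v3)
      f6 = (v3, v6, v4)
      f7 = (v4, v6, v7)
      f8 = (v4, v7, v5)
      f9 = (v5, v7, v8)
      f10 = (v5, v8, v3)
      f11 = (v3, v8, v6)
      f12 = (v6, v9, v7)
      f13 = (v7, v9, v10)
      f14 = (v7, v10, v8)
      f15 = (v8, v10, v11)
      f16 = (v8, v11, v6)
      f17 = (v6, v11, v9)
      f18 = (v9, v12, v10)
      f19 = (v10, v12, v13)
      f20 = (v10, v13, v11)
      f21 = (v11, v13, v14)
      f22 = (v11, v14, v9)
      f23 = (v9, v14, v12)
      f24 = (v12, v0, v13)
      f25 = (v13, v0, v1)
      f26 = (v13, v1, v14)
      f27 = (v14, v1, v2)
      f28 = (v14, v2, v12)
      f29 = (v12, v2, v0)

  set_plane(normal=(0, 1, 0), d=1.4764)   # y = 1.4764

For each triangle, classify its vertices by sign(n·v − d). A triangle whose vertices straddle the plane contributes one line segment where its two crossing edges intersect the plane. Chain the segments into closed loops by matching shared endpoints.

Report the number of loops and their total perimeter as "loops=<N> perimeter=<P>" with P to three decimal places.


loops=2 perimeter=10.047

Straddling triangles (14 of 30):
  (v0,v3,v1) [-+-] → (1.56733, 1.4764, 0)–(1.13476, 1.4764, 0.249742)  len=0.4995
  (v1,v3,v4) [-++] → (1.13476, 1.4764, 0.249742)–(0.517311, 1.4764, 0.6062)  len=0.7130
  (v1,v4,v2) [-+-] → (0.517311, 1.4764, 0.6062)–(0.517311, 1.4764, 0.577498)  len=0.0287
  (v2,v4,v5) [-++] → (0.517311, 1.4764, 0.577498)–(0.517311, 1.4764, -0.6062)  len=1.1837
  (v2,v5,v0) [-+-] → (0.517311, 1.4764, -0.6062)–(0.542169, 1.4764, -0.591849)  len=0.0287
  (v0,v5,v3) [-++] → (0.542169, 1.4764, -0.591849)–(1.56733, 1.4764, 0)  len=1.1837
  (v4,v6,v7) [++-] → (-2.03202, 1.4764, 0.0740562)–(0.381123, 1.4764, 0.6062)  len=2.4711
  (v4,v7,v5) [+-+] → (0.381123, 1.4764, 0.6062)–(0.381123, 1.4764, -0.531055)  len=1.1373
  (v5,v7,v8) [+--] → (0.381123, 1.4764, -0.531055)–(0.381123, 1.4764, -0.6062)  len=0.0751
  (v5,v8,v3) [+-+] → (0.381123, 1.4764, -0.6062)–(-0.563728, 1.4764, -0.397826)  len=0.9676
  (v3,v8,v6) [+-+] → (-0.563728, 1.4764, -0.397826)–(-2.03202, 1.4764, -0.0740562)  len=1.5036
  (v6,v9,v7) [+--] → (-2.1358, 1.4764, 0)–(-2.03202, 1.4764, 0.0740562)  len=0.1275
  (v8,v11,v6) [--+] → (-2.11004, 1.4764, -0.018383)–(-2.03202, 1.4764, -0.0740562)  len=0.0958
  (v6,v11,v9) [+--] → (-2.11004, 1.4764, -0.018383)–(-2.1358, 1.4764, 0)  len=0.0316

Chained into 2 loop(s):
  loop 1: 6 segments, perimeter = 3.6373
  loop 2: 8 segments, perimeter = 6.4096
Total perimeter = 10.047


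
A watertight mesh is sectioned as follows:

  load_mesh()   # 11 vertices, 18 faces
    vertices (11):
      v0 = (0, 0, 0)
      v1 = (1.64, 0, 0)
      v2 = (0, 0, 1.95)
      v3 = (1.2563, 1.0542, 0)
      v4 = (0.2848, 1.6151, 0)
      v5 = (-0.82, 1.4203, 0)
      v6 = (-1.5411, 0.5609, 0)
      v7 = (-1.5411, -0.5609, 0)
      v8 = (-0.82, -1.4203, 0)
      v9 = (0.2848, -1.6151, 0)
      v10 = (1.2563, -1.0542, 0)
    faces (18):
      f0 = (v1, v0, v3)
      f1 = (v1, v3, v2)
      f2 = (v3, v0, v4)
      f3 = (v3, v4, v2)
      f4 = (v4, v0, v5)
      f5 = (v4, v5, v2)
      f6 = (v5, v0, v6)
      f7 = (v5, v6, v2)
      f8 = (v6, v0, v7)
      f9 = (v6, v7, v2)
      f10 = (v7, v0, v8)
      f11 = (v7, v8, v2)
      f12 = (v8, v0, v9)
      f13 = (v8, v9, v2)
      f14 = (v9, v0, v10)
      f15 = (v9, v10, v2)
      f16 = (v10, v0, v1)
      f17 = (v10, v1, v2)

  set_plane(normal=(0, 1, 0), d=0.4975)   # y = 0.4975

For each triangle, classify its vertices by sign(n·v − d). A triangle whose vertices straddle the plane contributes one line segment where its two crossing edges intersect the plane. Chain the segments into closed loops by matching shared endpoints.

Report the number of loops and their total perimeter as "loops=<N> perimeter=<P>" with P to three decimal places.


Straddling triangles (10 of 18):
  (v1,v0,v3) [--+] → (0.592875, 0.4975, 0)–(1.45892, 0.4975, 0)  len=0.8660
  (v1,v3,v2) [-+-] → (1.45892, 0.4975, 0)–(0.592875, 0.4975, 1.02975)  len=1.3455
  (v3,v0,v4) [+-+] → (0.592875, 0.4975, 0)–(0.0877271, 0.4975, 0)  len=0.5051
  (v3,v4,v2) [++-] → (0.0877271, 0.4975, 1.34934)–(0.592875, 0.4975, 1.02975)  len=0.5978
  (v4,v0,v5) [+-+] → (0.0877271, 0.4975, 0)–(-0.287228, 0.4975, 0)  len=0.3750
  (v4,v5,v2) [++-] → (-0.287228, 0.4975, 1.26696)–(0.0877271, 0.4975, 1.34934)  len=0.3839
  (v5,v0,v6) [+-+] → (-0.287228, 0.4975, 0)–(-1.36691, 0.4975, 0)  len=1.0797
  (v5,v6,v2) [++-] → (-1.36691, 0.4975, 0.220414)–(-0.287228, 0.4975, 1.26696)  len=1.5036
  (v6,v0,v7) [+--] → (-1.36691, 0.4975, 0)–(-1.5411, 0.4975, 0)  len=0.1742
  (v6,v7,v2) [+--] → (-1.5411, 0.4975, 0)–(-1.36691, 0.4975, 0.220414)  len=0.2809

Chained into 1 loop(s):
  loop 1: 10 segments, perimeter = 7.1118
Total perimeter = 7.112

loops=1 perimeter=7.112


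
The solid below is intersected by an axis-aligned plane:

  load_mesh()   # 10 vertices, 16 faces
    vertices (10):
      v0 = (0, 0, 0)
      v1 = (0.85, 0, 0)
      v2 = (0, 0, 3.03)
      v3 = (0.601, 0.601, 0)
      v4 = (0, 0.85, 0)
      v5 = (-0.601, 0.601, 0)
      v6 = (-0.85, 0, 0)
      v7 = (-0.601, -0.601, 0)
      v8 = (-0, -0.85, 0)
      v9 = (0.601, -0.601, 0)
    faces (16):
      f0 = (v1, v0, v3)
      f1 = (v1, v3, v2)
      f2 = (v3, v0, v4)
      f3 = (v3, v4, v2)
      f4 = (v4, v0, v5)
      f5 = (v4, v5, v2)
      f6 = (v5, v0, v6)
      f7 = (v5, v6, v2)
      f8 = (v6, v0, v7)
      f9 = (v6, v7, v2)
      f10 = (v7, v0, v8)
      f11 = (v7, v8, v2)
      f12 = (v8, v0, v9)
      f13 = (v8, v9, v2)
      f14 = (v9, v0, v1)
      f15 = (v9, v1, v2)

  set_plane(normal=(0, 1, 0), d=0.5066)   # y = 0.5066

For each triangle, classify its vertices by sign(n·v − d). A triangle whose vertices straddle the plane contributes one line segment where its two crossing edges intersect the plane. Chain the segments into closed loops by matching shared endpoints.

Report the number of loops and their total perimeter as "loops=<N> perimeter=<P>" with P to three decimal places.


loops=1 perimeter=4.076

Straddling triangles (8 of 16):
  (v1,v0,v3) [--+] → (0.5066, 0.5066, 0)–(0.640111, 0.5066, 0)  len=0.1335
  (v1,v3,v2) [-+-] → (0.640111, 0.5066, 0)–(0.5066, 0.5066, 0.475927)  len=0.4943
  (v3,v0,v4) [+-+] → (0.5066, 0.5066, 0)–(0, 0.5066, 0)  len=0.5066
  (v3,v4,v2) [++-] → (0, 0.5066, 1.22412)–(0.5066, 0.5066, 0.475927)  len=0.9036
  (v4,v0,v5) [+-+] → (0, 0.5066, 0)–(-0.5066, 0.5066, 0)  len=0.5066
  (v4,v5,v2) [++-] → (-0.5066, 0.5066, 0.475927)–(0, 0.5066, 1.22412)  len=0.9036
  (v5,v0,v6) [+--] → (-0.5066, 0.5066, 0)–(-0.640111, 0.5066, 0)  len=0.1335
  (v5,v6,v2) [+--] → (-0.640111, 0.5066, 0)–(-0.5066, 0.5066, 0.475927)  len=0.4943

Chained into 1 loop(s):
  loop 1: 8 segments, perimeter = 4.0760
Total perimeter = 4.076


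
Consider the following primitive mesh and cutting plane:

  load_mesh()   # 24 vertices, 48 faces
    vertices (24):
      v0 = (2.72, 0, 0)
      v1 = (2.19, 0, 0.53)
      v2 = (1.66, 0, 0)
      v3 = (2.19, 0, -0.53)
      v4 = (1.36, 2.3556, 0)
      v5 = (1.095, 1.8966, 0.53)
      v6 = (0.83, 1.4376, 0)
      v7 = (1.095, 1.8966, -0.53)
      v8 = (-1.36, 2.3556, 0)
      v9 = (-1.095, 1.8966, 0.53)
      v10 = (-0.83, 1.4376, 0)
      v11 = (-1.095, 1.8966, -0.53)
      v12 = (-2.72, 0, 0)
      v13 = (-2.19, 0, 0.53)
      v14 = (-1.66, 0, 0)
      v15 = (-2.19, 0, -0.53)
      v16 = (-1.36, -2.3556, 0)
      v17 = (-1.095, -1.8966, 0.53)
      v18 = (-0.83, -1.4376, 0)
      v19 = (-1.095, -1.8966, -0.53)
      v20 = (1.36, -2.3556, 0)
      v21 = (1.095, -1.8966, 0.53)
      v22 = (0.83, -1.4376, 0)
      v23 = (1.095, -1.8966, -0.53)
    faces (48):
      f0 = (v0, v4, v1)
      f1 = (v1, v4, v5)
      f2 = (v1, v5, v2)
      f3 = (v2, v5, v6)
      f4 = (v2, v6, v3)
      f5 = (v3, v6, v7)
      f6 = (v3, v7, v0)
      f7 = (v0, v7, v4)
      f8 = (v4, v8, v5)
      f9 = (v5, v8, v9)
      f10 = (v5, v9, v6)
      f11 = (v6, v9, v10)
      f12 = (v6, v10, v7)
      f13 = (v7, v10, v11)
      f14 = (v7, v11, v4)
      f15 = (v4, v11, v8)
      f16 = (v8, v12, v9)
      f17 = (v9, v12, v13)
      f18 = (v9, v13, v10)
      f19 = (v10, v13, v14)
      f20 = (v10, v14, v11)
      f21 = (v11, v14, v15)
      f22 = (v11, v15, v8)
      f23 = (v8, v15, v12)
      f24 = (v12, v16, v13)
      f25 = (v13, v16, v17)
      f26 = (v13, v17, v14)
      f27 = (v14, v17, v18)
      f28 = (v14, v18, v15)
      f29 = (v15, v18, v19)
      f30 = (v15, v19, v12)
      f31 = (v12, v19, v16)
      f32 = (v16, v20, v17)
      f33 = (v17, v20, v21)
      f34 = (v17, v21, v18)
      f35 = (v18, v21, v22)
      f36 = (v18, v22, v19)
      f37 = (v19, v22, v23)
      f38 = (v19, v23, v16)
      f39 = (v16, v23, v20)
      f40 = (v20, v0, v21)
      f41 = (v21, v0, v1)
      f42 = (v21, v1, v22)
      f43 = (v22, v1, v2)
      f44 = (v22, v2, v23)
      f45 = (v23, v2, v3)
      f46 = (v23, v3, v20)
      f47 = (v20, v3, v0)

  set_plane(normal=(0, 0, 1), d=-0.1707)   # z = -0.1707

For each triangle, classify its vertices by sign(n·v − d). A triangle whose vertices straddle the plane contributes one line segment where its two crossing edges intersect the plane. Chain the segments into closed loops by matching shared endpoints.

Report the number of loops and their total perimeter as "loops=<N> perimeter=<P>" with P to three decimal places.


Straddling triangles (24 of 48):
  (v2,v6,v3) [++-] → (1.26802, 0.974584, -0.1707)–(1.8307, 0, -0.1707)  len=1.1254
  (v3,v6,v7) [-+-] → (1.26802, 0.974584, -0.1707)–(0.91535, 1.58543, -0.1707)  len=0.7053
  (v3,v7,v0) [--+] → (2.19663, 0.610848, -0.1707)–(2.5493, 0, -0.1707)  len=0.7053
  (v0,v7,v4) [+-+] → (2.19663, 0.610848, -0.1707)–(1.27465, 2.20777, -0.1707)  len=1.8440
  (v6,v10,v7) [++-] → (-0.210005, 1.58543, -0.1707)–(0.91535, 1.58543, -0.1707)  len=1.1254
  (v7,v10,v11) [-+-] → (-0.210005, 1.58543, -0.1707)–(-0.91535, 1.58543, -0.1707)  len=0.7053
  (v7,v11,v4) [--+] → (0.569305, 2.20777, -0.1707)–(1.27465, 2.20777, -0.1707)  len=0.7053
  (v4,v11,v8) [+-+] → (0.569305, 2.20777, -0.1707)–(-1.27465, 2.20777, -0.1707)  len=1.8440
  (v10,v14,v11) [++-] → (-1.47803, 0.610848, -0.1707)–(-0.91535, 1.58543, -0.1707)  len=1.1254
  (v11,v14,v15) [-+-] → (-1.47803, 0.610848, -0.1707)–(-1.8307, 0, -0.1707)  len=0.7053
  (v11,v15,v8) [--+] → (-1.62732, 1.59692, -0.1707)–(-1.27465, 2.20777, -0.1707)  len=0.7053
  (v8,v15,v12) [+-+] → (-1.62732, 1.59692, -0.1707)–(-2.5493, 0, -0.1707)  len=1.8440
  (v14,v18,v15) [++-] → (-1.26802, -0.974584, -0.1707)–(-1.8307, 0, -0.1707)  len=1.1254
  (v15,v18,v19) [-+-] → (-1.26802, -0.974584, -0.1707)–(-0.91535, -1.58543, -0.1707)  len=0.7053
  (v15,v19,v12) [--+] → (-2.19663, -0.610848, -0.1707)–(-2.5493, 0, -0.1707)  len=0.7053
  (v12,v19,v16) [+-+] → (-2.19663, -0.610848, -0.1707)–(-1.27465, -2.20777, -0.1707)  len=1.8440
  (v18,v22,v19) [++-] → (0.210005, -1.58543, -0.1707)–(-0.91535, -1.58543, -0.1707)  len=1.1254
  (v19,v22,v23) [-+-] → (0.210005, -1.58543, -0.1707)–(0.91535, -1.58543, -0.1707)  len=0.7053
  (v19,v23,v16) [--+] → (-0.569305, -2.20777, -0.1707)–(-1.27465, -2.20777, -0.1707)  len=0.7053
  (v16,v23,v20) [+-+] → (-0.569305, -2.20777, -0.1707)–(1.27465, -2.20777, -0.1707)  len=1.8440
  (v22,v2,v23) [++-] → (1.47803, -0.610848, -0.1707)–(0.91535, -1.58543, -0.1707)  len=1.1254
  (v23,v2,v3) [-+-] → (1.47803, -0.610848, -0.1707)–(1.8307, 0, -0.1707)  len=0.7053
  (v23,v3,v20) [--+] → (1.62732, -1.59692, -0.1707)–(1.27465, -2.20777, -0.1707)  len=0.7053
  (v20,v3,v0) [+-+] → (1.62732, -1.59692, -0.1707)–(2.5493, 0, -0.1707)  len=1.8440

Chained into 2 loop(s):
  loop 1: 12 segments, perimeter = 10.9842
  loop 2: 12 segments, perimeter = 15.2958
Total perimeter = 26.280

loops=2 perimeter=26.280


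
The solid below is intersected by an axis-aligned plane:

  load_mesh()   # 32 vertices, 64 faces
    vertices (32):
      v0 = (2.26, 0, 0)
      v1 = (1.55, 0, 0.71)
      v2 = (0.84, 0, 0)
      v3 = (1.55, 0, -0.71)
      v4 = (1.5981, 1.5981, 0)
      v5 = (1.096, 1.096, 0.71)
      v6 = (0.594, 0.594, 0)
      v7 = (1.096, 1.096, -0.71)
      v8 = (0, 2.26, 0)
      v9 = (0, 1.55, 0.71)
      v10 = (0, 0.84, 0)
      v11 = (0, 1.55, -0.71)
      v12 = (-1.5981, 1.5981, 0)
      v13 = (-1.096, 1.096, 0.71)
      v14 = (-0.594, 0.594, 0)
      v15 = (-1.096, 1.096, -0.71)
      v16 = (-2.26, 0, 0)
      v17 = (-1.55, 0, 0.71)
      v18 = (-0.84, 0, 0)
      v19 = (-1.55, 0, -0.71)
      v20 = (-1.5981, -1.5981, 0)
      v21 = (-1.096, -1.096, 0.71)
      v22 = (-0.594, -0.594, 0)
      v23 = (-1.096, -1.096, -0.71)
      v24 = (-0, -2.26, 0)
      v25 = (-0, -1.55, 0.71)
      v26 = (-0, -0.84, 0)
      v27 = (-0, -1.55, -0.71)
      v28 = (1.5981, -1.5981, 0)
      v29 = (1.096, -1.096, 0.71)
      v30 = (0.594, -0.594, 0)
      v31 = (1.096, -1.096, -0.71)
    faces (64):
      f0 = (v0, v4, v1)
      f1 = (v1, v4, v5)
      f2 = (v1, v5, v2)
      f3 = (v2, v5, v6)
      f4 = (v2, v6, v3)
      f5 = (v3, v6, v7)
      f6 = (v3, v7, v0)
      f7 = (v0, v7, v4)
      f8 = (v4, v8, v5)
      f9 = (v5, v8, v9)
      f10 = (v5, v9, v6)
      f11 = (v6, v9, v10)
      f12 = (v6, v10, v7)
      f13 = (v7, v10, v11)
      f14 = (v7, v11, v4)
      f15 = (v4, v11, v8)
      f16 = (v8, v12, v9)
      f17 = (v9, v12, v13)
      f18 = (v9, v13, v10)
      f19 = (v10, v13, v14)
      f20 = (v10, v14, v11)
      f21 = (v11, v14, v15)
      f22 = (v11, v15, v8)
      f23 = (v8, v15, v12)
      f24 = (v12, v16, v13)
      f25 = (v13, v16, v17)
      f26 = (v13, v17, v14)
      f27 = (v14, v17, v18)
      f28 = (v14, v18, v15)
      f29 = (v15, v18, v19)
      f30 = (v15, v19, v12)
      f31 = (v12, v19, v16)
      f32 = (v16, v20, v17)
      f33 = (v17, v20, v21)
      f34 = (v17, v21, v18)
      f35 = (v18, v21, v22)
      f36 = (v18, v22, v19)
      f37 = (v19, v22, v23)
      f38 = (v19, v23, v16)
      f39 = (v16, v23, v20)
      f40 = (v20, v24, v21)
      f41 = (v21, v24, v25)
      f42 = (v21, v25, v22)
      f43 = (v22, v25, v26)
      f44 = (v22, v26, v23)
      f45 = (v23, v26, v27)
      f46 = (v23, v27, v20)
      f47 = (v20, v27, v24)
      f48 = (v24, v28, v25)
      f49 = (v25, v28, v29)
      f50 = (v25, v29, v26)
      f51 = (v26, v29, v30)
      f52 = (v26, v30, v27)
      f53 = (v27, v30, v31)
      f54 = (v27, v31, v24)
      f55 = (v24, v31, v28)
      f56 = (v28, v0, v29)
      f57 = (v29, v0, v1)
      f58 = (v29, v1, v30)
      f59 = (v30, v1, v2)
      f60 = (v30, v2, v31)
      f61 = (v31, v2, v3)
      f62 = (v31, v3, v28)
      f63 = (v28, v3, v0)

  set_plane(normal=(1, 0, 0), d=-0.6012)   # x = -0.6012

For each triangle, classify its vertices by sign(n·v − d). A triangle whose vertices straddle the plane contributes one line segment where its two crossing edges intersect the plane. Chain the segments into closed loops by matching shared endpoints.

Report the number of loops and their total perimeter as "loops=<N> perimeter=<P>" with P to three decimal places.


loops=2 perimeter=8.082

Straddling triangles (20 of 64):
  (v8,v12,v9) [+-+] → (-0.6012, 2.011, 0)–(-0.6012, 1.5681, 0.4429)  len=0.6264
  (v9,v12,v13) [+--] → (-0.6012, 1.5681, 0.4429)–(-0.6012, 1.30096, 0.71)  len=0.3778
  (v9,v13,v10) [+-+] → (-0.6012, 1.30096, 0.71)–(-0.6012, 0.980426, 0.389464)  len=0.4533
  (v10,v13,v14) [+-+] → (-0.6012, 0.980426, 0.389464)–(-0.6012, 0.6012, 0.0101833)  len=0.5363
  (v11,v14,v15) [++-] → (-0.6012, 0.6012, -0.0101833)–(-0.6012, 1.30096, -0.71)  len=0.9897
  (v11,v15,v8) [+-+] → (-0.6012, 1.30096, -0.71)–(-0.6012, 1.6215, -0.389464)  len=0.4533
  (v8,v15,v12) [+--] → (-0.6012, 1.6215, -0.389464)–(-0.6012, 2.011, 0)  len=0.5508
  (v13,v17,v14) [--+] → (-0.6012, 0.589526, 0.00534728)–(-0.6012, 0.6012, 0.0101833)  len=0.0126
  (v14,v17,v18) [+--] → (-0.6012, 0.589526, 0.00534728)–(-0.6012, 0.576615, 0)  len=0.0140
  (v14,v18,v15) [+--] → (-0.6012, 0.576615, 0)–(-0.6012, 0.6012, -0.0101833)  len=0.0266
  (v18,v21,v22) [--+] → (-0.6012, -0.6012, 0.0101833)–(-0.6012, -0.576615, 0)  len=0.0266
  (v18,v22,v19) [-+-] → (-0.6012, -0.576615, 0)–(-0.6012, -0.589526, -0.00534728)  len=0.0140
  (v19,v22,v23) [-+-] → (-0.6012, -0.589526, -0.00534728)–(-0.6012, -0.6012, -0.0101833)  len=0.0126
  (v20,v24,v21) [-+-] → (-0.6012, -2.011, 0)–(-0.6012, -1.6215, 0.389464)  len=0.5508
  (v21,v24,v25) [-++] → (-0.6012, -1.6215, 0.389464)–(-0.6012, -1.30096, 0.71)  len=0.4533
  (v21,v25,v22) [-++] → (-0.6012, -1.30096, 0.71)–(-0.6012, -0.6012, 0.0101833)  len=0.9897
  (v22,v26,v23) [++-] → (-0.6012, -0.980426, -0.389464)–(-0.6012, -0.6012, -0.0101833)  len=0.5363
  (v23,v26,v27) [-++] → (-0.6012, -0.980426, -0.389464)–(-0.6012, -1.30096, -0.71)  len=0.4533
  (v23,v27,v20) [-+-] → (-0.6012, -1.30096, -0.71)–(-0.6012, -1.5681, -0.4429)  len=0.3778
  (v20,v27,v24) [-++] → (-0.6012, -1.5681, -0.4429)–(-0.6012, -2.011, 0)  len=0.6264

Chained into 2 loop(s):
  loop 1: 10 segments, perimeter = 4.0408
  loop 2: 10 segments, perimeter = 4.0408
Total perimeter = 8.082


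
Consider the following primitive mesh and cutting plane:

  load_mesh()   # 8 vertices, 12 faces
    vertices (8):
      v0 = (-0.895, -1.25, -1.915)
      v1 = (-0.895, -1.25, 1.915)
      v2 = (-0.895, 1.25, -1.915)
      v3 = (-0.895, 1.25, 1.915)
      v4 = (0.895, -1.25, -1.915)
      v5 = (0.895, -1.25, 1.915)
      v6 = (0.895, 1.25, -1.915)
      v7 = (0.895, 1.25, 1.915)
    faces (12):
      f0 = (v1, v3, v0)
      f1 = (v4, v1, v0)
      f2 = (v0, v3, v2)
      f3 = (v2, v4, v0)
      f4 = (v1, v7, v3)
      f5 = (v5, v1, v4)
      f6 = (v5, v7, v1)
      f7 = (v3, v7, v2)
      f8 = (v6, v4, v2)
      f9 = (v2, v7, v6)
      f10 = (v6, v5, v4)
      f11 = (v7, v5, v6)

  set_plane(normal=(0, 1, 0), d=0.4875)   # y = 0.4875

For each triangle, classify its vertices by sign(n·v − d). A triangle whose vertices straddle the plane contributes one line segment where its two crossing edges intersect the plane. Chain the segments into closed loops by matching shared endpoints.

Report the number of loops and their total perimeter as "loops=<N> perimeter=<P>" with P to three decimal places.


loops=1 perimeter=11.240

Straddling triangles (8 of 12):
  (v1,v3,v0) [-+-] → (-0.895, 0.4875, 1.915)–(-0.895, 0.4875, 0.74685)  len=1.1682
  (v0,v3,v2) [-++] → (-0.895, 0.4875, 0.74685)–(-0.895, 0.4875, -1.915)  len=2.6619
  (v2,v4,v0) [+--] → (-0.34905, 0.4875, -1.915)–(-0.895, 0.4875, -1.915)  len=0.5460
  (v1,v7,v3) [-++] → (0.34905, 0.4875, 1.915)–(-0.895, 0.4875, 1.915)  len=1.2441
  (v5,v7,v1) [-+-] → (0.895, 0.4875, 1.915)–(0.34905, 0.4875, 1.915)  len=0.5460
  (v6,v4,v2) [+-+] → (0.895, 0.4875, -1.915)–(-0.34905, 0.4875, -1.915)  len=1.2441
  (v6,v5,v4) [+--] → (0.895, 0.4875, -0.74685)–(0.895, 0.4875, -1.915)  len=1.1682
  (v7,v5,v6) [+-+] → (0.895, 0.4875, 1.915)–(0.895, 0.4875, -0.74685)  len=2.6619

Chained into 1 loop(s):
  loop 1: 8 segments, perimeter = 11.2400
Total perimeter = 11.240


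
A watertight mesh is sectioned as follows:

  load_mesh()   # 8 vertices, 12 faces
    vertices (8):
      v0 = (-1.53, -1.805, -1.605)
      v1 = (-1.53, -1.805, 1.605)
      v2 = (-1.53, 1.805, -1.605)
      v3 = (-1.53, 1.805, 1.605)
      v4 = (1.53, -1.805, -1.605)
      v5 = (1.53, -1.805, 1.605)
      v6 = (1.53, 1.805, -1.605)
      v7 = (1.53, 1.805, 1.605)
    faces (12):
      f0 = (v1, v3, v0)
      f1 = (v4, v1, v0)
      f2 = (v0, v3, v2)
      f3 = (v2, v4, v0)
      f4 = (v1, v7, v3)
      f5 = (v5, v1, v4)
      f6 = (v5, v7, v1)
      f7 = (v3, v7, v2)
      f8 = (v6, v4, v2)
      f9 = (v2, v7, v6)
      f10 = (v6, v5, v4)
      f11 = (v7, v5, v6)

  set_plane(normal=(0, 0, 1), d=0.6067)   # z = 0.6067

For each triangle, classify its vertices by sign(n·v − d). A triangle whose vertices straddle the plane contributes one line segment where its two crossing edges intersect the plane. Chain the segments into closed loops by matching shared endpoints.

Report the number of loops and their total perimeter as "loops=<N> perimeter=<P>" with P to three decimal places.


loops=1 perimeter=13.340

Straddling triangles (8 of 12):
  (v1,v3,v0) [++-] → (-1.53, 0.682301, 0.6067)–(-1.53, -1.805, 0.6067)  len=2.4873
  (v4,v1,v0) [-+-] → (-0.57835, -1.805, 0.6067)–(-1.53, -1.805, 0.6067)  len=0.9517
  (v0,v3,v2) [-+-] → (-1.53, 0.682301, 0.6067)–(-1.53, 1.805, 0.6067)  len=1.1227
  (v5,v1,v4) [++-] → (-0.57835, -1.805, 0.6067)–(1.53, -1.805, 0.6067)  len=2.1083
  (v3,v7,v2) [++-] → (0.57835, 1.805, 0.6067)–(-1.53, 1.805, 0.6067)  len=2.1083
  (v2,v7,v6) [-+-] → (0.57835, 1.805, 0.6067)–(1.53, 1.805, 0.6067)  len=0.9517
  (v6,v5,v4) [-+-] → (1.53, -0.682301, 0.6067)–(1.53, -1.805, 0.6067)  len=1.1227
  (v7,v5,v6) [++-] → (1.53, -0.682301, 0.6067)–(1.53, 1.805, 0.6067)  len=2.4873

Chained into 1 loop(s):
  loop 1: 8 segments, perimeter = 13.3400
Total perimeter = 13.340


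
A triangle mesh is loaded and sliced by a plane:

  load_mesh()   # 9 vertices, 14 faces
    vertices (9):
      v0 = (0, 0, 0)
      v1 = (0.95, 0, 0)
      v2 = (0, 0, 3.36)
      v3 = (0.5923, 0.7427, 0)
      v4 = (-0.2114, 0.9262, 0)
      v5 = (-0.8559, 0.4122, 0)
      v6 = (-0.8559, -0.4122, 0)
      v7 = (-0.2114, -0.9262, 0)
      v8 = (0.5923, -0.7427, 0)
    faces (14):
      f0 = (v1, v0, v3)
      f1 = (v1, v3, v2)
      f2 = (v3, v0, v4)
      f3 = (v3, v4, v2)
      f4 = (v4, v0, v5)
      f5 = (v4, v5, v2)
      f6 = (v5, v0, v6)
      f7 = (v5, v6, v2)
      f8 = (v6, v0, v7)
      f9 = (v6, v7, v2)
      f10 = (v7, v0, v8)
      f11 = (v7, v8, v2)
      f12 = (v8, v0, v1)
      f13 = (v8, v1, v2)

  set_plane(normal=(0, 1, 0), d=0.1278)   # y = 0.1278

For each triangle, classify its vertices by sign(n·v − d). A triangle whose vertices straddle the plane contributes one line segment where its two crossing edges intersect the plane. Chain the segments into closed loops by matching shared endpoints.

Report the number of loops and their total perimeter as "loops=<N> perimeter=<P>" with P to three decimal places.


loops=1 perimeter=7.826

Straddling triangles (8 of 14):
  (v1,v0,v3) [--+] → (0.10192, 0.1278, 0)–(0.888449, 0.1278, 0)  len=0.7865
  (v1,v3,v2) [-+-] → (0.888449, 0.1278, 0)–(0.10192, 0.1278, 2.78183)  len=2.8909
  (v3,v0,v4) [+-+] → (0.10192, 0.1278, 0)–(-0.0291696, 0.1278, 0)  len=0.1311
  (v3,v4,v2) [++-] → (-0.0291696, 0.1278, 2.89638)–(0.10192, 0.1278, 2.78183)  len=0.1741
  (v4,v0,v5) [+-+] → (-0.0291696, 0.1278, 0)–(-0.265366, 0.1278, 0)  len=0.2362
  (v4,v5,v2) [++-] → (-0.265366, 0.1278, 2.31825)–(-0.0291696, 0.1278, 2.89638)  len=0.6245
  (v5,v0,v6) [+--] → (-0.265366, 0.1278, 0)–(-0.8559, 0.1278, 0)  len=0.5905
  (v5,v6,v2) [+--] → (-0.8559, 0.1278, 0)–(-0.265366, 0.1278, 2.31825)  len=2.3923

Chained into 1 loop(s):
  loop 1: 8 segments, perimeter = 7.8261
Total perimeter = 7.826


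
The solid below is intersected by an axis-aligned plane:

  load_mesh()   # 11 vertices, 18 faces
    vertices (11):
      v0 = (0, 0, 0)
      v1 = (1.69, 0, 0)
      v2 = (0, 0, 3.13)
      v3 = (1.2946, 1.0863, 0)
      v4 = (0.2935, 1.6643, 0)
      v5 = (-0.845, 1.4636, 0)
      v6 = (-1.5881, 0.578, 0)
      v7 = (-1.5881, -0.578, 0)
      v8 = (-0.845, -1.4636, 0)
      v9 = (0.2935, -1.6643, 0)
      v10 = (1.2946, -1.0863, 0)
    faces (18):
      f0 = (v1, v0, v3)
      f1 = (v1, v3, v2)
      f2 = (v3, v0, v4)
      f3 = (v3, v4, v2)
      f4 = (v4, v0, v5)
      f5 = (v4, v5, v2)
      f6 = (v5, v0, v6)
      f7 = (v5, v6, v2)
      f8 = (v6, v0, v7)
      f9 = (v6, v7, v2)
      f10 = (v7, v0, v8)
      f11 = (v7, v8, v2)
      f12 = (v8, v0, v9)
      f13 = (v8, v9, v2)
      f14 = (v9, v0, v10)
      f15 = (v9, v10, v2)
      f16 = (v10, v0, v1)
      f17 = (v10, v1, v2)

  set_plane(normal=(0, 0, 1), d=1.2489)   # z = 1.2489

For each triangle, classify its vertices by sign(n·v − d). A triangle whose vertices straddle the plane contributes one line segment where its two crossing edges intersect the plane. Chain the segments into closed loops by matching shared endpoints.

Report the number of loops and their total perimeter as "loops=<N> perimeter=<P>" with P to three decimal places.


loops=1 perimeter=6.253

Straddling triangles (9 of 18):
  (v1,v3,v2) [--+] → (0.778042, 0.652856, 1.2489)–(1.01567, 0, 1.2489)  len=0.6948
  (v3,v4,v2) [--+] → (0.176391, 1.00023, 1.2489)–(0.778042, 0.652856, 1.2489)  len=0.6947
  (v4,v5,v2) [--+] → (-0.507837, 0.87961, 1.2489)–(0.176391, 1.00023, 1.2489)  len=0.6948
  (v5,v6,v2) [--+] → (-0.954433, 0.347372, 1.2489)–(-0.507837, 0.87961, 1.2489)  len=0.6948
  (v6,v7,v2) [--+] → (-0.954433, -0.347372, 1.2489)–(-0.954433, 0.347372, 1.2489)  len=0.6947
  (v7,v8,v2) [--+] → (-0.507837, -0.87961, 1.2489)–(-0.954433, -0.347372, 1.2489)  len=0.6948
  (v8,v9,v2) [--+] → (0.176391, -1.00023, 1.2489)–(-0.507837, -0.87961, 1.2489)  len=0.6948
  (v9,v10,v2) [--+] → (0.778042, -0.652856, 1.2489)–(0.176391, -1.00023, 1.2489)  len=0.6947
  (v10,v1,v2) [--+] → (1.01567, 0, 1.2489)–(0.778042, -0.652856, 1.2489)  len=0.6948

Chained into 1 loop(s):
  loop 1: 9 segments, perimeter = 6.2528
Total perimeter = 6.253


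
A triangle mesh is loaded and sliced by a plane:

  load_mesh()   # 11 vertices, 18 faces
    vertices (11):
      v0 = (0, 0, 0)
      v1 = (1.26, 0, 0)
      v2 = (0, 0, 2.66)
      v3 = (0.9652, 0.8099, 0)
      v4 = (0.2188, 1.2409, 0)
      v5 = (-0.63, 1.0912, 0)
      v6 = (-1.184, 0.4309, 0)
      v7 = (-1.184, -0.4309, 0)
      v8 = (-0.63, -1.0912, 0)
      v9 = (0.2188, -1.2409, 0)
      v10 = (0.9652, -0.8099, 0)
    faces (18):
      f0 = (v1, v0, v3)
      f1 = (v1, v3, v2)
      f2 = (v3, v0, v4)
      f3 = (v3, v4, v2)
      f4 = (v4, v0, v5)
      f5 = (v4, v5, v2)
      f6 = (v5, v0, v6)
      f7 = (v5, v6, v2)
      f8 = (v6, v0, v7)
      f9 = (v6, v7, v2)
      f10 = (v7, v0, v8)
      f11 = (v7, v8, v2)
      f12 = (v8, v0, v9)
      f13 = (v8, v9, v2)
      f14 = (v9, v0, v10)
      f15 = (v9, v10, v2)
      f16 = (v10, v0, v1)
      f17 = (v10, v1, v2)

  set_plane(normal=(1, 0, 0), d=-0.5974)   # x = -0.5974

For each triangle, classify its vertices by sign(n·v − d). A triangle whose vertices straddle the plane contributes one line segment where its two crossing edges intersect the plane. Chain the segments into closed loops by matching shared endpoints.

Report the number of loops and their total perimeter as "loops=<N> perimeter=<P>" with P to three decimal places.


loops=1 perimeter=5.802

Straddling triangles (10 of 18):
  (v4,v0,v5) [++-] → (-0.5974, 1.03473, 0)–(-0.5974, 1.09695, 0)  len=0.0622
  (v4,v5,v2) [+-+] → (-0.5974, 1.09695, 0)–(-0.5974, 1.03473, 0.137644)  len=0.1511
  (v5,v0,v6) [-+-] → (-0.5974, 1.03473, 0)–(-0.5974, 0.217415, 0)  len=0.8173
  (v5,v6,v2) [--+] → (-0.5974, 0.217415, 1.31787)–(-0.5974, 1.03473, 0.137644)  len=1.4356
  (v6,v0,v7) [-+-] → (-0.5974, 0.217415, 0)–(-0.5974, -0.217415, 0)  len=0.4348
  (v6,v7,v2) [--+] → (-0.5974, -0.217415, 1.31787)–(-0.5974, 0.217415, 1.31787)  len=0.4348
  (v7,v0,v8) [-+-] → (-0.5974, -0.217415, 0)–(-0.5974, -1.03473, 0)  len=0.8173
  (v7,v8,v2) [--+] → (-0.5974, -1.03473, 0.137644)–(-0.5974, -0.217415, 1.31787)  len=1.4356
  (v8,v0,v9) [-++] → (-0.5974, -1.03473, 0)–(-0.5974, -1.09695, 0)  len=0.0622
  (v8,v9,v2) [-++] → (-0.5974, -1.09695, 0)–(-0.5974, -1.03473, 0.137644)  len=0.1511

Chained into 1 loop(s):
  loop 1: 10 segments, perimeter = 5.8020
Total perimeter = 5.802


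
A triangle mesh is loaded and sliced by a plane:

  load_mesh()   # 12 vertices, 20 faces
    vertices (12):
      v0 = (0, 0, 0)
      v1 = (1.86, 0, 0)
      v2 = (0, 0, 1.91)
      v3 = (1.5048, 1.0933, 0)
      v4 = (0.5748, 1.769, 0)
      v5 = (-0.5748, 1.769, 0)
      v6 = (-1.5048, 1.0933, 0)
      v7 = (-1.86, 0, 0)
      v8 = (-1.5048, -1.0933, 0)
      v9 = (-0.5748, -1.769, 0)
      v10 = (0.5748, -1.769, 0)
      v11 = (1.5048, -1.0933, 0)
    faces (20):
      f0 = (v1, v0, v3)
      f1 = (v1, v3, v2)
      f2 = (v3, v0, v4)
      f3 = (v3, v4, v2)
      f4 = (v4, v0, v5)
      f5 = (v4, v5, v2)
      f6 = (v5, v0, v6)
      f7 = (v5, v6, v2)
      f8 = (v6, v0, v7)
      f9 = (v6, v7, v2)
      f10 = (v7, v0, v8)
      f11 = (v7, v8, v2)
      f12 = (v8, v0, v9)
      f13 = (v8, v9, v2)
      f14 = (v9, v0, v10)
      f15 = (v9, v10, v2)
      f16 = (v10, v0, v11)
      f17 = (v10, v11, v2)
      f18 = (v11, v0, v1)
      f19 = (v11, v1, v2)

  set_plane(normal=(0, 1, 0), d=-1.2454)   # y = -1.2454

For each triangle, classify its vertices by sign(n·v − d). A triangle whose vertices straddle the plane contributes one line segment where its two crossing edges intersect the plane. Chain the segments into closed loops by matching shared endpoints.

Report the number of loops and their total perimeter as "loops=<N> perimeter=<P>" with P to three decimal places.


Straddling triangles (6 of 20):
  (v8,v0,v9) [++-] → (-0.404667, -1.2454, 0)–(-1.29546, -1.2454, 0)  len=0.8908
  (v8,v9,v2) [+-+] → (-1.29546, -1.2454, 0)–(-0.404667, -1.2454, 0.565334)  len=1.0550
  (v9,v0,v10) [-+-] → (-0.404667, -1.2454, 0)–(0.404667, -1.2454, 0)  len=0.8093
  (v9,v10,v2) [--+] → (0.404667, -1.2454, 0.565334)–(-0.404667, -1.2454, 0.565334)  len=0.8093
  (v10,v0,v11) [-++] → (0.404667, -1.2454, 0)–(1.29546, -1.2454, 0)  len=0.8908
  (v10,v11,v2) [-++] → (1.29546, -1.2454, 0)–(0.404667, -1.2454, 0.565334)  len=1.0550

Chained into 1 loop(s):
  loop 1: 6 segments, perimeter = 5.5103
Total perimeter = 5.510

loops=1 perimeter=5.510


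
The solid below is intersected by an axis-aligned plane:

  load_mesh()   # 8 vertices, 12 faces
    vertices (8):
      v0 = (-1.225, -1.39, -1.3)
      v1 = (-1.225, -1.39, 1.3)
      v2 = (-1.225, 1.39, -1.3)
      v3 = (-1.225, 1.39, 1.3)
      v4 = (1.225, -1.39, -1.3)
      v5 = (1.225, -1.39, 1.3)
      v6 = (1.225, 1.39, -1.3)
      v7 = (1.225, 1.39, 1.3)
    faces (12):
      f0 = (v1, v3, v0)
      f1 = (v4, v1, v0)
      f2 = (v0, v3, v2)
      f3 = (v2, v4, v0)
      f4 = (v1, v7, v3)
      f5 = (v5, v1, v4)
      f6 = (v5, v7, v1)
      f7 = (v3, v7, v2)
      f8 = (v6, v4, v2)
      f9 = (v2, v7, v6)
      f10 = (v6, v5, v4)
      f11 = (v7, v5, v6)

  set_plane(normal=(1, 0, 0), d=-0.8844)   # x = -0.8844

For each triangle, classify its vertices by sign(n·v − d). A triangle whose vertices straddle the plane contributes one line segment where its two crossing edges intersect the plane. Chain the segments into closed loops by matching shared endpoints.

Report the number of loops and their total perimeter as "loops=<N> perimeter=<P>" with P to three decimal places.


Straddling triangles (8 of 12):
  (v4,v1,v0) [+--] → (-0.8844, -1.39, 0.938547)–(-0.8844, -1.39, -1.3)  len=2.2385
  (v2,v4,v0) [-+-] → (-0.8844, 1.00352, -1.3)–(-0.8844, -1.39, -1.3)  len=2.3935
  (v1,v7,v3) [-+-] → (-0.8844, -1.00352, 1.3)–(-0.8844, 1.39, 1.3)  len=2.3935
  (v5,v1,v4) [+-+] → (-0.8844, -1.39, 1.3)–(-0.8844, -1.39, 0.938547)  len=0.3615
  (v5,v7,v1) [++-] → (-0.8844, -1.00352, 1.3)–(-0.8844, -1.39, 1.3)  len=0.3865
  (v3,v7,v2) [-+-] → (-0.8844, 1.39, 1.3)–(-0.8844, 1.39, -0.938547)  len=2.2385
  (v6,v4,v2) [++-] → (-0.8844, 1.00352, -1.3)–(-0.8844, 1.39, -1.3)  len=0.3865
  (v2,v7,v6) [-++] → (-0.8844, 1.39, -0.938547)–(-0.8844, 1.39, -1.3)  len=0.3615

Chained into 1 loop(s):
  loop 1: 8 segments, perimeter = 10.7600
Total perimeter = 10.760

loops=1 perimeter=10.760


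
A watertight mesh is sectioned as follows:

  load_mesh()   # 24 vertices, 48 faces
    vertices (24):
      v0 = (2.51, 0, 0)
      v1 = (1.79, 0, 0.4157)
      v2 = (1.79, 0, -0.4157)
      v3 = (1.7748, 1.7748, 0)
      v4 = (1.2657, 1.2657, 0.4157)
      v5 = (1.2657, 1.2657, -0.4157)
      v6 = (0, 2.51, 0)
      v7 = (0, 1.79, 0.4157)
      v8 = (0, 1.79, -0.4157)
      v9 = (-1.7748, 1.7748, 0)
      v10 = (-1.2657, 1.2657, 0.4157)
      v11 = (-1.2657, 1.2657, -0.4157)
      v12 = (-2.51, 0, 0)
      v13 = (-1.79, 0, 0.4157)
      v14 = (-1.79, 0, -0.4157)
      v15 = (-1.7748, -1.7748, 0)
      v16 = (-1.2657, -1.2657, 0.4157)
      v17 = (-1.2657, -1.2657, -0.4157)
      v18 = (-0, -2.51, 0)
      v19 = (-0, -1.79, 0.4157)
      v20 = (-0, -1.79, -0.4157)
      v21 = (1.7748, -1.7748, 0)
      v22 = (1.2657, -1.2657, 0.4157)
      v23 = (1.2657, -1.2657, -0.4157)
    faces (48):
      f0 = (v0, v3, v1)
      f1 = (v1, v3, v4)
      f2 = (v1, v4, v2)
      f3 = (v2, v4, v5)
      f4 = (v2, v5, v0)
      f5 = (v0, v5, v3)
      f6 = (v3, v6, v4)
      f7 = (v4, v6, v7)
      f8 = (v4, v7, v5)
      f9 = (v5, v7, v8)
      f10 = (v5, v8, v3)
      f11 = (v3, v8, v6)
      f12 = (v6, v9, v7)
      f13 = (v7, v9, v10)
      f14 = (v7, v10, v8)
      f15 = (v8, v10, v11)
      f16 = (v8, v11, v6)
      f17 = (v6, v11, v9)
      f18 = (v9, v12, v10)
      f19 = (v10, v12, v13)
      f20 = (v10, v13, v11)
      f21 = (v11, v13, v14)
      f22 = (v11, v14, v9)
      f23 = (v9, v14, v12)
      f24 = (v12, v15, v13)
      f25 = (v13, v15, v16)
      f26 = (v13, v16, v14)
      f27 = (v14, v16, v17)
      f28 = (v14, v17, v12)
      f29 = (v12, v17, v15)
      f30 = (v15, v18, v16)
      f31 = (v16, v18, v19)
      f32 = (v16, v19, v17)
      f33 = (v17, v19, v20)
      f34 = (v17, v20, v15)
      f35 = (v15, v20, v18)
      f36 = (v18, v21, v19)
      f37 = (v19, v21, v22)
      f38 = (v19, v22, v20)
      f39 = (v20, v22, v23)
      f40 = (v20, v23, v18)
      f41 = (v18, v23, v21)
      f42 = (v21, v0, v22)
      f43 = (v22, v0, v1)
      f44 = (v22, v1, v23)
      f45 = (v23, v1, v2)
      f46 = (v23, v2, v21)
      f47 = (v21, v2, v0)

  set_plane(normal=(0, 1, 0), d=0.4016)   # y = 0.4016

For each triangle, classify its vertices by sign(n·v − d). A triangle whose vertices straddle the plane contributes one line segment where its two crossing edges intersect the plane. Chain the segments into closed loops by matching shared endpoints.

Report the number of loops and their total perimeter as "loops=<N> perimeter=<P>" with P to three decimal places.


loops=2 perimeter=4.988

Straddling triangles (12 of 48):
  (v0,v3,v1) [-+-] → (2.34364, 0.4016, 0)–(1.78656, 0.4016, 0.321636)  len=0.6433
  (v1,v3,v4) [-++] → (1.78656, 0.4016, 0.321636)–(1.62364, 0.4016, 0.4157)  len=0.1881
  (v1,v4,v2) [-+-] → (1.62364, 0.4016, 0.4157)–(1.62364, 0.4016, -0.151901)  len=0.5676
  (v2,v4,v5) [-++] → (1.62364, 0.4016, -0.151901)–(1.62364, 0.4016, -0.4157)  len=0.2638
  (v2,v5,v0) [-+-] → (1.62364, 0.4016, -0.4157)–(2.11519, 0.4016, -0.131899)  len=0.5676
  (v0,v5,v3) [-++] → (2.11519, 0.4016, -0.131899)–(2.34364, 0.4016, 0)  len=0.2638
  (v9,v12,v10) [+-+] → (-2.34364, 0.4016, 0)–(-2.11519, 0.4016, 0.131899)  len=0.2638
  (v10,v12,v13) [+--] → (-2.11519, 0.4016, 0.131899)–(-1.62364, 0.4016, 0.4157)  len=0.5676
  (v10,v13,v11) [+-+] → (-1.62364, 0.4016, 0.4157)–(-1.62364, 0.4016, 0.151901)  len=0.2638
  (v11,v13,v14) [+--] → (-1.62364, 0.4016, 0.151901)–(-1.62364, 0.4016, -0.4157)  len=0.5676
  (v11,v14,v9) [+-+] → (-1.62364, 0.4016, -0.4157)–(-1.78656, 0.4016, -0.321636)  len=0.1881
  (v9,v14,v12) [+--] → (-1.78656, 0.4016, -0.321636)–(-2.34364, 0.4016, 0)  len=0.6433

Chained into 2 loop(s):
  loop 1: 6 segments, perimeter = 2.4942
  loop 2: 6 segments, perimeter = 2.4942
Total perimeter = 4.988


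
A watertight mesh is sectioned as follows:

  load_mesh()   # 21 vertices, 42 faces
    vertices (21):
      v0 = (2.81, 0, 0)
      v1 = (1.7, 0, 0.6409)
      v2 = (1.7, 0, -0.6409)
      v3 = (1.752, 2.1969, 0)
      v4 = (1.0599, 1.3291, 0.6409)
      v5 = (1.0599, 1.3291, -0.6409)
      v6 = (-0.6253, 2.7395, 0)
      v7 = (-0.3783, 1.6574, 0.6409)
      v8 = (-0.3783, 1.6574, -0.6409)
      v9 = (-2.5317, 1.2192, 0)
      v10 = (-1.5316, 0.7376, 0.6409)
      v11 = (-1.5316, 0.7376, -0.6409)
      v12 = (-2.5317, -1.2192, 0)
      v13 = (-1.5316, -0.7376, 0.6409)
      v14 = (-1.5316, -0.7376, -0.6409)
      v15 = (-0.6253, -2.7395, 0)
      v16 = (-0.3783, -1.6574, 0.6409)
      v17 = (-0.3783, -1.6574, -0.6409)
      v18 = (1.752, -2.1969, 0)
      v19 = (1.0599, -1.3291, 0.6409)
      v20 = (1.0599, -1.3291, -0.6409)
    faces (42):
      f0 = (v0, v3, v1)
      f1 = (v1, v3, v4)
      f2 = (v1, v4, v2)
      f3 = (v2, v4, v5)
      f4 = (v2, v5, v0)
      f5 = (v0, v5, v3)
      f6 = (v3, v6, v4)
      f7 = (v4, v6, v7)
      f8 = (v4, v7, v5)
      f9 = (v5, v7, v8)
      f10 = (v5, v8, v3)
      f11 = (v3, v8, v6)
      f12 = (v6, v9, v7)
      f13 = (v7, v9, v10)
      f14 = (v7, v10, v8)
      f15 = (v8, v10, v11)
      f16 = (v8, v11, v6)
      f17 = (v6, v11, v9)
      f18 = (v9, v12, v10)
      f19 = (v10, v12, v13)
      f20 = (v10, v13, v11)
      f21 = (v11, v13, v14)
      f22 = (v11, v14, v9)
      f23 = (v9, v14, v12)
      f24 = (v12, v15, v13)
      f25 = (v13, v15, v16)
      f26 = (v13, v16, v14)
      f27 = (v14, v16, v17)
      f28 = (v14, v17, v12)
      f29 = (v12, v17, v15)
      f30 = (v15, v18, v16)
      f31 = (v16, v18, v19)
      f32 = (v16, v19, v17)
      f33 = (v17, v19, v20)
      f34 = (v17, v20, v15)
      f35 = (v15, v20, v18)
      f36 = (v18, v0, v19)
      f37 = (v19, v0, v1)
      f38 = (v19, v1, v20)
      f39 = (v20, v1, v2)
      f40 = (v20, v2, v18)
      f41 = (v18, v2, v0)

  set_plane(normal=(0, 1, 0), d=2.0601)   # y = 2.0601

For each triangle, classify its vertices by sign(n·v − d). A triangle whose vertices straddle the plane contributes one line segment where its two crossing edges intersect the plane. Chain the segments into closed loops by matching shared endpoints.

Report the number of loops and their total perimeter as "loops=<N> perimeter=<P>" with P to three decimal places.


loops=1 perimeter=6.842

Straddling triangles (10 of 42):
  (v0,v3,v1) [-+-] → (1.81788, 2.0601, 0)–(1.74876, 2.0601, 0.0399086)  len=0.0798
  (v1,v3,v4) [-+-] → (1.74876, 2.0601, 0.0399086)–(1.6429, 2.0601, 0.101031)  len=0.1222
  (v0,v5,v3) [--+] → (1.6429, 2.0601, -0.101031)–(1.81788, 2.0601, 0)  len=0.2021
  (v3,v6,v4) [++-] → (0.186473, 2.0601, 0.308726)–(1.6429, 2.0601, 0.101031)  len=1.4712
  (v4,v6,v7) [-+-] → (0.186473, 2.0601, 0.308726)–(-0.47022, 2.0601, 0.402391)  len=0.6633
  (v5,v8,v3) [--+] → (1.21182, 2.0601, -0.162512)–(1.6429, 2.0601, -0.101031)  len=0.4354
  (v3,v8,v6) [+-+] → (1.21182, 2.0601, -0.162512)–(-0.47022, 2.0601, -0.402391)  len=1.6991
  (v6,v9,v7) [+--] → (-1.47724, 2.0601, 0)–(-0.47022, 2.0601, 0.402391)  len=1.0844
  (v8,v11,v6) [--+] → (-0.932878, 2.0601, -0.217507)–(-0.47022, 2.0601, -0.402391)  len=0.4982
  (v6,v11,v9) [+--] → (-0.932878, 2.0601, -0.217507)–(-1.47724, 2.0601, 0)  len=0.5862

Chained into 1 loop(s):
  loop 1: 10 segments, perimeter = 6.8420
Total perimeter = 6.842


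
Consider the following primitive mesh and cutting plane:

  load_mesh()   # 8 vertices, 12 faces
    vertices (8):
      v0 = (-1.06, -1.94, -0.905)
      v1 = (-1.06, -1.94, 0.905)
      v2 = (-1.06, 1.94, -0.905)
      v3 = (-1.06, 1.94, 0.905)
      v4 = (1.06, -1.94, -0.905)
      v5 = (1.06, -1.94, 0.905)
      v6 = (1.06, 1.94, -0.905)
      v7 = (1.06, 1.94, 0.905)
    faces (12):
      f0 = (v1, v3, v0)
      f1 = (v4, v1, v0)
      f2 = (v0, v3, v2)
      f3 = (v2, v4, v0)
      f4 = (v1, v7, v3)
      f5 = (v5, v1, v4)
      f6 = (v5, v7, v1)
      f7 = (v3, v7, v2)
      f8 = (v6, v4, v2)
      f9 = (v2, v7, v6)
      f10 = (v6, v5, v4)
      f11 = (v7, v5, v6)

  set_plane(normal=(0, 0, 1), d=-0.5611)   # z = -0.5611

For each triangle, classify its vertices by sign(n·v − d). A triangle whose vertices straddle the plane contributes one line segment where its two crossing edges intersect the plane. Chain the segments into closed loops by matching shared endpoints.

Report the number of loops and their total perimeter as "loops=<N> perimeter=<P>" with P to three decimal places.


Straddling triangles (8 of 12):
  (v1,v3,v0) [++-] → (-1.06, -1.2028, -0.5611)–(-1.06, -1.94, -0.5611)  len=0.7372
  (v4,v1,v0) [-+-] → (0.6572, -1.94, -0.5611)–(-1.06, -1.94, -0.5611)  len=1.7172
  (v0,v3,v2) [-+-] → (-1.06, -1.2028, -0.5611)–(-1.06, 1.94, -0.5611)  len=3.1428
  (v5,v1,v4) [++-] → (0.6572, -1.94, -0.5611)–(1.06, -1.94, -0.5611)  len=0.4028
  (v3,v7,v2) [++-] → (-0.6572, 1.94, -0.5611)–(-1.06, 1.94, -0.5611)  len=0.4028
  (v2,v7,v6) [-+-] → (-0.6572, 1.94, -0.5611)–(1.06, 1.94, -0.5611)  len=1.7172
  (v6,v5,v4) [-+-] → (1.06, 1.2028, -0.5611)–(1.06, -1.94, -0.5611)  len=3.1428
  (v7,v5,v6) [++-] → (1.06, 1.2028, -0.5611)–(1.06, 1.94, -0.5611)  len=0.7372

Chained into 1 loop(s):
  loop 1: 8 segments, perimeter = 12.0000
Total perimeter = 12.000

loops=1 perimeter=12.000
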